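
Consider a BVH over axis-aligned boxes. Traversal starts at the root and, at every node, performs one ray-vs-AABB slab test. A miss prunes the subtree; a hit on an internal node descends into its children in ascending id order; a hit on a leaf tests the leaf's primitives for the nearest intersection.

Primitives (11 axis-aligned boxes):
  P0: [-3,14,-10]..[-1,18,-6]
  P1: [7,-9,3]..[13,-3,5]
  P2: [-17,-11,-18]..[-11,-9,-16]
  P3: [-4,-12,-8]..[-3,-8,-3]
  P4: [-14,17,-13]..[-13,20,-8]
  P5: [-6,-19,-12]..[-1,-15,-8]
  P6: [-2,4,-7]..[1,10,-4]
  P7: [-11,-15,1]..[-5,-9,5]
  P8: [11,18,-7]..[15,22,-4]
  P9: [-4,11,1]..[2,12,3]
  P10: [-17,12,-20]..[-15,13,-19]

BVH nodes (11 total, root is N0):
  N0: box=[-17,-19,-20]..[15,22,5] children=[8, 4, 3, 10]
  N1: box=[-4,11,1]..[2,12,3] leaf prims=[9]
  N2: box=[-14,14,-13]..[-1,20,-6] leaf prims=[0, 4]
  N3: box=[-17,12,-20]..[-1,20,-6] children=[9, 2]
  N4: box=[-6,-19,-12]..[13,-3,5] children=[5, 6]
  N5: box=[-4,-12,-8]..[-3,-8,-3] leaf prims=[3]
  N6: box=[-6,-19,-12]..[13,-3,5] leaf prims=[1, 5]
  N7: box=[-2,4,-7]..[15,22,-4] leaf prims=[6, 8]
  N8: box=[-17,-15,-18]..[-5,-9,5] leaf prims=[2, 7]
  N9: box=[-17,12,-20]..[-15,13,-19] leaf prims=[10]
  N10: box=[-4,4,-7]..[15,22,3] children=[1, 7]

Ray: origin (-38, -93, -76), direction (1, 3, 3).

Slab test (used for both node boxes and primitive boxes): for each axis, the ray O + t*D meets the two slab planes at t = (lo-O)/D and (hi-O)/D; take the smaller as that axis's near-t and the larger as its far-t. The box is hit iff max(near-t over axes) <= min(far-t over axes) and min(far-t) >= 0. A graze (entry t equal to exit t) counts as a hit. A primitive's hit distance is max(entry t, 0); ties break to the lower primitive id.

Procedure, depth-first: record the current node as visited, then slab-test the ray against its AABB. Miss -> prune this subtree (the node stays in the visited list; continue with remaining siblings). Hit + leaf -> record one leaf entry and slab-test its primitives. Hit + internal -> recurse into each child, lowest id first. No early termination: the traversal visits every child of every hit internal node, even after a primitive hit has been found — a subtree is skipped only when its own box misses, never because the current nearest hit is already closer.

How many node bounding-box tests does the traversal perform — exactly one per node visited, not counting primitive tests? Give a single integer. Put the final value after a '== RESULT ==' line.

Traverse from the root:
N0 x:[21,53] y:[74/3,115/3] z:[56/3,27] -> hit [74/3,27], descend [3, 4, 8, 10]
  N3 x:[21,37] y:[35,113/3] z:[56/3,70/3] -> miss, prune
  N4 x:[32,51] y:[74/3,30] z:[64/3,27] -> miss, prune
  N8 x:[21,33] y:[26,28] z:[58/3,27] -> hit [26,27] leaf, test {P2(miss), P7@t=27}
  N10 x:[34,53] y:[97/3,115/3] z:[23,79/3] -> miss, prune

5 AABB tests over nodes [0, 3, 4, 8, 10]; 1 leaf entered; closest P7.

== RESULT ==
5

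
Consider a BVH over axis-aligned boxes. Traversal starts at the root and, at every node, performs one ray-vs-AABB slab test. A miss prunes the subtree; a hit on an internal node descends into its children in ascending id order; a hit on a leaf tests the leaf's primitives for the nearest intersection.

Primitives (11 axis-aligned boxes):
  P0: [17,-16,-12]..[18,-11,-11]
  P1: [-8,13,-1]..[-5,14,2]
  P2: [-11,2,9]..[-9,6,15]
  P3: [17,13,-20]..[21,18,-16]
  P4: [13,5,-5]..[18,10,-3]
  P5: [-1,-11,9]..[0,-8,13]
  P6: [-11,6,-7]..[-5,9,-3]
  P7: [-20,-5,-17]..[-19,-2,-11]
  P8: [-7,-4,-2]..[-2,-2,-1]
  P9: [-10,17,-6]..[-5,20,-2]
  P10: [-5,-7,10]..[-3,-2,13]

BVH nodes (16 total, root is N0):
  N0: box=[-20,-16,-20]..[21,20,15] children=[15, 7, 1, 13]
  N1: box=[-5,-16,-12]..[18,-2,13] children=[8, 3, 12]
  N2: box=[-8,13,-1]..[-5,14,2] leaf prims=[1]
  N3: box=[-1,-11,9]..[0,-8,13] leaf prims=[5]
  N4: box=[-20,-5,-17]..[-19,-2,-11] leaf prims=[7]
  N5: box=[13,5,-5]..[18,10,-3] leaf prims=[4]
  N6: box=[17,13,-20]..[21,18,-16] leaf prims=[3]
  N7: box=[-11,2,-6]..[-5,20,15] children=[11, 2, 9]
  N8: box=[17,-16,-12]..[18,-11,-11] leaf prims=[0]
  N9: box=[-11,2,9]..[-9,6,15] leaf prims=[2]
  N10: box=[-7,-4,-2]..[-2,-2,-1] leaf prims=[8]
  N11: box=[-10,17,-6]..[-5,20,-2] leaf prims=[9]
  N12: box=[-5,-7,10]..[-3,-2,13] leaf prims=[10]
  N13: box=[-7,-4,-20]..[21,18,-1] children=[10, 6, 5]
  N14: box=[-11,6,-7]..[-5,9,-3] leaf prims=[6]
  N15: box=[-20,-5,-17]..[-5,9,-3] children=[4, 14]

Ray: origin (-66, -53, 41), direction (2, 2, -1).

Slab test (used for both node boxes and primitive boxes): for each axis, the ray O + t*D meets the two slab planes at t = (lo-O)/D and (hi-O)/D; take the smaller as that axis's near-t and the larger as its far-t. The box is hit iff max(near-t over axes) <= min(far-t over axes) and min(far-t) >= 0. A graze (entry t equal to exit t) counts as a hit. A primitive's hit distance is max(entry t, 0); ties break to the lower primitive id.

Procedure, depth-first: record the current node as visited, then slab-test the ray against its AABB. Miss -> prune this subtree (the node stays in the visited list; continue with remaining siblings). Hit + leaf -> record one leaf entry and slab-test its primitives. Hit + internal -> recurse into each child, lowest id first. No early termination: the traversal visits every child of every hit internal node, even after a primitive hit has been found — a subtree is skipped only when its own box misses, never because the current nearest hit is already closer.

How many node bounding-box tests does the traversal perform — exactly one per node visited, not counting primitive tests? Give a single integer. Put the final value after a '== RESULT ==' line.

Walk:
N0 x:[23,87/2] y:[37/2,73/2] z:[26,61] -> hit [26,73/2], descend [1, 7, 13, 15]
  N1 x:[61/2,42] y:[37/2,51/2] z:[28,53] -> miss, prune
  N7 x:[55/2,61/2] y:[55/2,73/2] z:[26,47] -> hit [55/2,61/2], descend [2, 9, 11]
    N2 x:[29,61/2] y:[33,67/2] z:[39,42] -> miss, prune
    N9 x:[55/2,57/2] y:[55/2,59/2] z:[26,32] -> hit [55/2,57/2] leaf, test {P2@t=55/2}
    N11 x:[28,61/2] y:[35,73/2] z:[43,47] -> miss, prune
  N13 x:[59/2,87/2] y:[49/2,71/2] z:[42,61] -> miss, prune
  N15 x:[23,61/2] y:[24,31] z:[44,58] -> miss, prune

Summary -> nodes [0, 1, 7, 2, 9, 11, 13, 15]; box-tests=8; leaf-entries=1; first=P2

== RESULT ==
8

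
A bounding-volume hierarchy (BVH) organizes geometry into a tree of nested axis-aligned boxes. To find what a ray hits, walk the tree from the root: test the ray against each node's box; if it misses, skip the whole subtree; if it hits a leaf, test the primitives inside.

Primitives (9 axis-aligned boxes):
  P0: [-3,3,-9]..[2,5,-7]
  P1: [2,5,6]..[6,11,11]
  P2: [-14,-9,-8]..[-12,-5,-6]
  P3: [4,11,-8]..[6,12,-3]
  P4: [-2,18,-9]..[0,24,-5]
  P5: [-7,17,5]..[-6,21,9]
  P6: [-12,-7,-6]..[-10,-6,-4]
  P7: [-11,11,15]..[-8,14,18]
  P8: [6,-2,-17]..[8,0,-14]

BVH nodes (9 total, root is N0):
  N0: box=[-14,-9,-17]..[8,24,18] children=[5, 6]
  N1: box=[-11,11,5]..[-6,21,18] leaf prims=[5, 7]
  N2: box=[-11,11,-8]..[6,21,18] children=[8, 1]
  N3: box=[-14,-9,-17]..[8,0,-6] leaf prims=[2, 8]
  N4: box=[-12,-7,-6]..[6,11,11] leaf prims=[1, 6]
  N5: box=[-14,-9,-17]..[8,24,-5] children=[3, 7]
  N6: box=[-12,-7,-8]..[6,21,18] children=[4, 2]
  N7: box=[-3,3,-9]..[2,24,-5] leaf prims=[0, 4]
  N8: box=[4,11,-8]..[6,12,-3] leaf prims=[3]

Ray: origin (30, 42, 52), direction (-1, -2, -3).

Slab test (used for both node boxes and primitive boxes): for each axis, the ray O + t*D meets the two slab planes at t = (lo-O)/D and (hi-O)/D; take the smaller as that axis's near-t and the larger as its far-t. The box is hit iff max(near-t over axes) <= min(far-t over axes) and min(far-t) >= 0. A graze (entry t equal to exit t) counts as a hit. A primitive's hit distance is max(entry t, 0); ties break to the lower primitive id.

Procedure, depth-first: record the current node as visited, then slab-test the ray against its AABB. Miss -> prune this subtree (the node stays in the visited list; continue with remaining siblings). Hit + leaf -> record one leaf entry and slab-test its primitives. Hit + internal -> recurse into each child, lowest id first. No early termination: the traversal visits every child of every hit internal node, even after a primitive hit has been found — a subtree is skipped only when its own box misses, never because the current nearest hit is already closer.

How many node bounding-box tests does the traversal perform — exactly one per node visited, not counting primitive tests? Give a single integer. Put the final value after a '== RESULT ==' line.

Walk:
N0 x:[22,44] y:[9,51/2] z:[34/3,23] -> hit [22,23], descend [5, 6]
  N5 x:[22,44] y:[9,51/2] z:[19,23] -> hit [22,23], descend [3, 7]
    N3 x:[22,44] y:[21,51/2] z:[58/3,23] -> hit [22,23] leaf, test {P2(miss), P8@t=22}
    N7 x:[28,33] y:[9,39/2] z:[19,61/3] -> miss, prune
  N6 x:[24,42] y:[21/2,49/2] z:[34/3,20] -> miss, prune

5 AABB tests over nodes [0, 5, 3, 7, 6]; 1 leaf entered; closest P8.

== RESULT ==
5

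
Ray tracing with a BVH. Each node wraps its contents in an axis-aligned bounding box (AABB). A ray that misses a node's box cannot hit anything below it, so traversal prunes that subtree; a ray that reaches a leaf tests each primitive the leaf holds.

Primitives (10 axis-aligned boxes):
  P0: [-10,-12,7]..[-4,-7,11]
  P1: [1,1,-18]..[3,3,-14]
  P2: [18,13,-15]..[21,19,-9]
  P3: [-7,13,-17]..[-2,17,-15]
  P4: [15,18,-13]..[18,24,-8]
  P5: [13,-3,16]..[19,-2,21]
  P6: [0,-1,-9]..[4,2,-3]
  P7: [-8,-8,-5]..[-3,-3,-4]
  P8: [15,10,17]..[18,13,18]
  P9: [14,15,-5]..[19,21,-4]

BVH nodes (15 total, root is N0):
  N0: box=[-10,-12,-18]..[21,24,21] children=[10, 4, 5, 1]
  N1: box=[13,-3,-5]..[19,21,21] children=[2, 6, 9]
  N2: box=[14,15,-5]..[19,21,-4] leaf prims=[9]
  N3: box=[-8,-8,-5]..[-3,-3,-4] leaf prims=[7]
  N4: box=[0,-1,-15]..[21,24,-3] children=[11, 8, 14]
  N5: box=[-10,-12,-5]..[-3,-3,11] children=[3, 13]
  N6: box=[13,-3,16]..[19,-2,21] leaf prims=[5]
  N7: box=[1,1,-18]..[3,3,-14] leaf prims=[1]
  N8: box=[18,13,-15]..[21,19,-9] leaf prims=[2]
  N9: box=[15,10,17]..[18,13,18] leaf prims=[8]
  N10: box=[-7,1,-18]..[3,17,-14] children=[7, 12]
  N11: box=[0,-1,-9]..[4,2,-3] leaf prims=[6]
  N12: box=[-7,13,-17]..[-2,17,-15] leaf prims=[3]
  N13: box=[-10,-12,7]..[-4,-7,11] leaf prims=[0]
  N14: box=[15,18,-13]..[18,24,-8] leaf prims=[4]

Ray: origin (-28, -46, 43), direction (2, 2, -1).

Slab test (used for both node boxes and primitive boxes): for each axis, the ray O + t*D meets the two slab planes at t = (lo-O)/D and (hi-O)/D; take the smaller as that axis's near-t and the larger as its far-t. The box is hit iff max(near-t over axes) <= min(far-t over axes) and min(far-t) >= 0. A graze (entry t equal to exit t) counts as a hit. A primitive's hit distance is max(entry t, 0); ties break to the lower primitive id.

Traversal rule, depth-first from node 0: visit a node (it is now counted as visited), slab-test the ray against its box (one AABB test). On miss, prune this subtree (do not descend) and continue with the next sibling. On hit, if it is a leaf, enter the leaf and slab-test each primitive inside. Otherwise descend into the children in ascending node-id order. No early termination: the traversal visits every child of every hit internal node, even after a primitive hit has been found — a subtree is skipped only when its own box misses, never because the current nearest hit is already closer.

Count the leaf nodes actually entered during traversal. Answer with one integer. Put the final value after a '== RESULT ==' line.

Trace the traversal:
N0 x:[9,49/2] y:[17,35] z:[22,61] -> hit [22,49/2], descend [1, 4, 5, 10]
  N1 x:[41/2,47/2] y:[43/2,67/2] z:[22,48] -> hit [22,47/2], descend [2, 6, 9]
    N2 x:[21,47/2] y:[61/2,67/2] z:[47,48] -> miss, prune
    N6 x:[41/2,47/2] y:[43/2,22] z:[22,27] -> hit [22,22] leaf, test {P5@t=22}
    N9 x:[43/2,23] y:[28,59/2] z:[25,26] -> miss, prune
  N4 x:[14,49/2] y:[45/2,35] z:[46,58] -> miss, prune
  N5 x:[9,25/2] y:[17,43/2] z:[32,48] -> miss, prune
  N10 x:[21/2,31/2] y:[47/2,63/2] z:[57,61] -> miss, prune

Summary -> nodes [0, 1, 2, 6, 9, 4, 5, 10]; box-tests=8; leaf-entries=1; first=P5

== RESULT ==
1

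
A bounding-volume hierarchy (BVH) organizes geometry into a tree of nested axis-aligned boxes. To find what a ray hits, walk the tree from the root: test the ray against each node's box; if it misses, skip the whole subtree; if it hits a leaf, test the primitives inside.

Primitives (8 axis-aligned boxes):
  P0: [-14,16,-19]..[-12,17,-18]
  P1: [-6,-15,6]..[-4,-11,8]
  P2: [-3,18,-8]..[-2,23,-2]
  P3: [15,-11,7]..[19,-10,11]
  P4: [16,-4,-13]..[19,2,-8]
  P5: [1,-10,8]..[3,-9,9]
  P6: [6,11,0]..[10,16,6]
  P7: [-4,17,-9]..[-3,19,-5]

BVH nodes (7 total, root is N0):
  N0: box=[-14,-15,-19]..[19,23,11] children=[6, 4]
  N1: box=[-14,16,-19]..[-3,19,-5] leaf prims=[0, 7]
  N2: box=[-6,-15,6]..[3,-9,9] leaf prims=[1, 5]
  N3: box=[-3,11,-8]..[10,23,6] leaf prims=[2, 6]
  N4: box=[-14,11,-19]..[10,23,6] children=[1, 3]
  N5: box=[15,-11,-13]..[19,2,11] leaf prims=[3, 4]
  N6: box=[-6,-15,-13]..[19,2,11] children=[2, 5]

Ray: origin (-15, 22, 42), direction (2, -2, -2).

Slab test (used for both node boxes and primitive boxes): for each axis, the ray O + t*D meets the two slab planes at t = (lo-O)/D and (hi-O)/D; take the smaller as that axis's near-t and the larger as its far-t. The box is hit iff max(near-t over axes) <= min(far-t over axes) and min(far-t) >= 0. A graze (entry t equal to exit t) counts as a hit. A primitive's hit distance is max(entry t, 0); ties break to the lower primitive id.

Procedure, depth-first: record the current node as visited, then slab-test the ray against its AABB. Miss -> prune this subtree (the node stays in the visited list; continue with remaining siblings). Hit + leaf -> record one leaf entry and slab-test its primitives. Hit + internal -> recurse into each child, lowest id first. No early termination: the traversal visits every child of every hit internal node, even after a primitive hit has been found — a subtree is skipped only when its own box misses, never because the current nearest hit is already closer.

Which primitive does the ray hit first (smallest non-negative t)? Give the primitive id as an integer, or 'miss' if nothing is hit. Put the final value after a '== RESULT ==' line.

Trace the traversal:
N0 x:[1/2,17] y:[-1/2,37/2] z:[31/2,61/2] -> hit [31/2,17], descend [4, 6]
  N4 x:[1/2,25/2] y:[-1/2,11/2] z:[18,61/2] -> miss, prune
  N6 x:[9/2,17] y:[10,37/2] z:[31/2,55/2] -> hit [31/2,17], descend [2, 5]
    N2 x:[9/2,9] y:[31/2,37/2] z:[33/2,18] -> miss, prune
    N5 x:[15,17] y:[10,33/2] z:[31/2,55/2] -> hit [31/2,33/2] leaf, test {P3@t=16, P4(miss)}

order=[0, 4, 6, 2, 5]  |boxes|=5  |leaves|=1  hit=P3

== RESULT ==
3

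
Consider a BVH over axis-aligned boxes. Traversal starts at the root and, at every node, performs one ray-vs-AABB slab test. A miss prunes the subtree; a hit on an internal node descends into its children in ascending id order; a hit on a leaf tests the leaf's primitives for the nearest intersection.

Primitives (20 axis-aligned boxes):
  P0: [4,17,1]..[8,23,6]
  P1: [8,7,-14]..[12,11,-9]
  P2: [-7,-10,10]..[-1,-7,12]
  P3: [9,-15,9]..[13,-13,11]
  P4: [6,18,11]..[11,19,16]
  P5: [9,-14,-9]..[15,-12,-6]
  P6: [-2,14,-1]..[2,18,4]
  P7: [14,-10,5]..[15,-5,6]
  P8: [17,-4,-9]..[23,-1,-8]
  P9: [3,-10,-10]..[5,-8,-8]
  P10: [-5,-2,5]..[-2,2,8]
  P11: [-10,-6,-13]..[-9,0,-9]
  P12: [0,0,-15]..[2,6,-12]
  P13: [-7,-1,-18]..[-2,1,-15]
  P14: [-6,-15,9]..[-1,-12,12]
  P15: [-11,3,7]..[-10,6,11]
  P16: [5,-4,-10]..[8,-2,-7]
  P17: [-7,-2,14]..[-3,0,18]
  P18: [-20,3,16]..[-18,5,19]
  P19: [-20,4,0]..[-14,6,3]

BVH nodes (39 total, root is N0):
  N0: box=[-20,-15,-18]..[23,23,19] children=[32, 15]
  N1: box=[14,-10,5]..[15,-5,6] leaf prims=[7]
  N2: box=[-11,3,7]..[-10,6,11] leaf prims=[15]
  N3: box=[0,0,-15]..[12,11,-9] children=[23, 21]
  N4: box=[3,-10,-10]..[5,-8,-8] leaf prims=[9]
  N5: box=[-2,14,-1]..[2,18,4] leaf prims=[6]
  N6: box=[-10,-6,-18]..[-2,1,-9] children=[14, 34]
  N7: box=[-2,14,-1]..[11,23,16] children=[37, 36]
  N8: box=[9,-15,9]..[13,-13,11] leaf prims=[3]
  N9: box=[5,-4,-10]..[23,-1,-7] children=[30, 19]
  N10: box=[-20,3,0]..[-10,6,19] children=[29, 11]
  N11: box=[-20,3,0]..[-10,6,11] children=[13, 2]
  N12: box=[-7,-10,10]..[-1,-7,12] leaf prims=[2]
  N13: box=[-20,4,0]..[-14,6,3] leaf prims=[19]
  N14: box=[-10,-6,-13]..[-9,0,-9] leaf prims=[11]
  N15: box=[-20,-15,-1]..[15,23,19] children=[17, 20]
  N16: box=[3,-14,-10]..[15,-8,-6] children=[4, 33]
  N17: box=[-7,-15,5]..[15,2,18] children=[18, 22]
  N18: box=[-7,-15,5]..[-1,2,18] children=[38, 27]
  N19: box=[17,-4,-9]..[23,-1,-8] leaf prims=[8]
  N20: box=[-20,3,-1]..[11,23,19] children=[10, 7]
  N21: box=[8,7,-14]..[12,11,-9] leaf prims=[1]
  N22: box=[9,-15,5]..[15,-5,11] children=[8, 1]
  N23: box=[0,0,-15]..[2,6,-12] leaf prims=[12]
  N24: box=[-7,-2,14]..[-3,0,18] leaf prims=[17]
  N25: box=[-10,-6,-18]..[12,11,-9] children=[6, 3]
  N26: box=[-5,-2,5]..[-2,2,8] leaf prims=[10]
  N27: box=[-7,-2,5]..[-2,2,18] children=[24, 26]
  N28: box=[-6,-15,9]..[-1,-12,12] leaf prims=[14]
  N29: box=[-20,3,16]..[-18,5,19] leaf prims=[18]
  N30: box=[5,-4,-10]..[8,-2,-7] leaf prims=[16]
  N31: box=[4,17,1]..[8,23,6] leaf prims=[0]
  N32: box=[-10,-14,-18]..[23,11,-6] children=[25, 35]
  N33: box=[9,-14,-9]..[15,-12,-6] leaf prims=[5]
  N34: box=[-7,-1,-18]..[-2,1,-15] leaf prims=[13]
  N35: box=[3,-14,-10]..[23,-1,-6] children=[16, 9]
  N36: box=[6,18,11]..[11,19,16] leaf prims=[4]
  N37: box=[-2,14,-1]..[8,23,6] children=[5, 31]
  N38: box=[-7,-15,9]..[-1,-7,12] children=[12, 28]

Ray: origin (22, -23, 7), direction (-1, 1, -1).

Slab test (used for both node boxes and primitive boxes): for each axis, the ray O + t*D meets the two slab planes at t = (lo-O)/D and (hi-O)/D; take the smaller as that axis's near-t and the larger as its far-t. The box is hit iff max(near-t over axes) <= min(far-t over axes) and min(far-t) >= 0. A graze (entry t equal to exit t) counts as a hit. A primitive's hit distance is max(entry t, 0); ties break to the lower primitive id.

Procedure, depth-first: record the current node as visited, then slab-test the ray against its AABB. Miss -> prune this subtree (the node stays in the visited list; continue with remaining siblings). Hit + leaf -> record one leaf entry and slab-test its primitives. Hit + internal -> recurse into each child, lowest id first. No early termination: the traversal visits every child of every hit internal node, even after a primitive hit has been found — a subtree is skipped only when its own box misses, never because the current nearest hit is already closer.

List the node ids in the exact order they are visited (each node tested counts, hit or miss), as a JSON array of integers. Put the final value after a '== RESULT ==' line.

Trace the traversal:
N0 x:[-1,42] y:[8,46] z:[-12,25] -> hit [8,25], descend [15, 32]
  N15 x:[7,42] y:[8,46] z:[-12,8] -> hit [8,8], descend [17, 20]
    N17 x:[7,29] y:[8,25] z:[-11,2] -> miss, prune
    N20 x:[11,42] y:[26,46] z:[-12,8] -> miss, prune
  N32 x:[-1,32] y:[9,34] z:[13,25] -> hit [13,25], descend [25, 35]
    N25 x:[10,32] y:[17,34] z:[16,25] -> hit [17,25], descend [3, 6]
      N3 x:[10,22] y:[23,34] z:[16,22] -> miss, prune
      N6 x:[24,32] y:[17,24] z:[16,25] -> hit [24,24], descend [14, 34]
        N14 x:[31,32] y:[17,23] z:[16,20] -> miss, prune
        N34 x:[24,29] y:[22,24] z:[22,25] -> hit [24,24] leaf, test {P13@t=24}
    N35 x:[-1,19] y:[9,22] z:[13,17] -> hit [13,17], descend [9, 16]
      N9 x:[-1,17] y:[19,22] z:[14,17] -> miss, prune
      N16 x:[7,19] y:[9,15] z:[13,17] -> hit [13,15], descend [4, 33]
        N4 x:[17,19] y:[13,15] z:[15,17] -> miss, prune
        N33 x:[7,13] y:[9,11] z:[13,16] -> miss, prune

Summary -> nodes [0, 15, 17, 20, 32, 25, 3, 6, 14, 34, 35, 9, 16, 4, 33]; box-tests=15; leaf-entries=1; first=P13

== RESULT ==
[0, 15, 17, 20, 32, 25, 3, 6, 14, 34, 35, 9, 16, 4, 33]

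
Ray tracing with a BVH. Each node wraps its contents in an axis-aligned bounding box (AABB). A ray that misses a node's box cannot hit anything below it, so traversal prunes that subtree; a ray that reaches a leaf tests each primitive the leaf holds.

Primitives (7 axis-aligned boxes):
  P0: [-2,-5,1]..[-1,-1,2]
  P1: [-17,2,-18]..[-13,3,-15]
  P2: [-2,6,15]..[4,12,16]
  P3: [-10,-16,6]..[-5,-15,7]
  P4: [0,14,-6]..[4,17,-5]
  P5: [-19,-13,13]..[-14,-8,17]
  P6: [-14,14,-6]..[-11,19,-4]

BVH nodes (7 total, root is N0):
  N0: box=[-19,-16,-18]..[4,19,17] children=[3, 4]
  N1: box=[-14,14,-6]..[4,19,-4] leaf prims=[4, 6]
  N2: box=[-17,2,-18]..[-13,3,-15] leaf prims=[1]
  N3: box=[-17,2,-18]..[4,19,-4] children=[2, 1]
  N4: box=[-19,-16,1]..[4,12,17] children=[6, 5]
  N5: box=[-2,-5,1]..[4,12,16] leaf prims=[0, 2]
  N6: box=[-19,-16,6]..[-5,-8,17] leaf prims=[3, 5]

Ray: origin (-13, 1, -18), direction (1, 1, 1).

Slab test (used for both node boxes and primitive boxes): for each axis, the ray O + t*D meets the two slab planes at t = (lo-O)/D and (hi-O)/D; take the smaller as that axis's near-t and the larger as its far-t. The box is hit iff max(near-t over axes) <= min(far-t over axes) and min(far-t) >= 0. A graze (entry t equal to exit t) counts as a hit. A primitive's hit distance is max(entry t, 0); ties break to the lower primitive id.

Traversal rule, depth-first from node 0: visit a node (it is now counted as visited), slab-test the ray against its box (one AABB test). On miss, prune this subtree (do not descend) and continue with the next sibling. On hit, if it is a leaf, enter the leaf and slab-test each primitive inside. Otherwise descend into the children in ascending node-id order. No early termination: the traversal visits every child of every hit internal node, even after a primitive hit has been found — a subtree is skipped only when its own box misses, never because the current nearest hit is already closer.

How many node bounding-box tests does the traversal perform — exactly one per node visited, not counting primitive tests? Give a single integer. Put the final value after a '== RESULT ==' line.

Traverse from the root:
N0 x:[-6,17] y:[-17,18] z:[0,35] -> hit [0,17], descend [3, 4]
  N3 x:[-4,17] y:[1,18] z:[0,14] -> hit [1,14], descend [1, 2]
    N1 x:[-1,17] y:[13,18] z:[12,14] -> hit [13,14] leaf, test {P4@t=13, P6(miss)}
    N2 x:[-4,0] y:[1,2] z:[0,3] -> miss, prune
  N4 x:[-6,17] y:[-17,11] z:[19,35] -> miss, prune

5 AABB tests over nodes [0, 3, 1, 2, 4]; 1 leaf entered; closest P4.

== RESULT ==
5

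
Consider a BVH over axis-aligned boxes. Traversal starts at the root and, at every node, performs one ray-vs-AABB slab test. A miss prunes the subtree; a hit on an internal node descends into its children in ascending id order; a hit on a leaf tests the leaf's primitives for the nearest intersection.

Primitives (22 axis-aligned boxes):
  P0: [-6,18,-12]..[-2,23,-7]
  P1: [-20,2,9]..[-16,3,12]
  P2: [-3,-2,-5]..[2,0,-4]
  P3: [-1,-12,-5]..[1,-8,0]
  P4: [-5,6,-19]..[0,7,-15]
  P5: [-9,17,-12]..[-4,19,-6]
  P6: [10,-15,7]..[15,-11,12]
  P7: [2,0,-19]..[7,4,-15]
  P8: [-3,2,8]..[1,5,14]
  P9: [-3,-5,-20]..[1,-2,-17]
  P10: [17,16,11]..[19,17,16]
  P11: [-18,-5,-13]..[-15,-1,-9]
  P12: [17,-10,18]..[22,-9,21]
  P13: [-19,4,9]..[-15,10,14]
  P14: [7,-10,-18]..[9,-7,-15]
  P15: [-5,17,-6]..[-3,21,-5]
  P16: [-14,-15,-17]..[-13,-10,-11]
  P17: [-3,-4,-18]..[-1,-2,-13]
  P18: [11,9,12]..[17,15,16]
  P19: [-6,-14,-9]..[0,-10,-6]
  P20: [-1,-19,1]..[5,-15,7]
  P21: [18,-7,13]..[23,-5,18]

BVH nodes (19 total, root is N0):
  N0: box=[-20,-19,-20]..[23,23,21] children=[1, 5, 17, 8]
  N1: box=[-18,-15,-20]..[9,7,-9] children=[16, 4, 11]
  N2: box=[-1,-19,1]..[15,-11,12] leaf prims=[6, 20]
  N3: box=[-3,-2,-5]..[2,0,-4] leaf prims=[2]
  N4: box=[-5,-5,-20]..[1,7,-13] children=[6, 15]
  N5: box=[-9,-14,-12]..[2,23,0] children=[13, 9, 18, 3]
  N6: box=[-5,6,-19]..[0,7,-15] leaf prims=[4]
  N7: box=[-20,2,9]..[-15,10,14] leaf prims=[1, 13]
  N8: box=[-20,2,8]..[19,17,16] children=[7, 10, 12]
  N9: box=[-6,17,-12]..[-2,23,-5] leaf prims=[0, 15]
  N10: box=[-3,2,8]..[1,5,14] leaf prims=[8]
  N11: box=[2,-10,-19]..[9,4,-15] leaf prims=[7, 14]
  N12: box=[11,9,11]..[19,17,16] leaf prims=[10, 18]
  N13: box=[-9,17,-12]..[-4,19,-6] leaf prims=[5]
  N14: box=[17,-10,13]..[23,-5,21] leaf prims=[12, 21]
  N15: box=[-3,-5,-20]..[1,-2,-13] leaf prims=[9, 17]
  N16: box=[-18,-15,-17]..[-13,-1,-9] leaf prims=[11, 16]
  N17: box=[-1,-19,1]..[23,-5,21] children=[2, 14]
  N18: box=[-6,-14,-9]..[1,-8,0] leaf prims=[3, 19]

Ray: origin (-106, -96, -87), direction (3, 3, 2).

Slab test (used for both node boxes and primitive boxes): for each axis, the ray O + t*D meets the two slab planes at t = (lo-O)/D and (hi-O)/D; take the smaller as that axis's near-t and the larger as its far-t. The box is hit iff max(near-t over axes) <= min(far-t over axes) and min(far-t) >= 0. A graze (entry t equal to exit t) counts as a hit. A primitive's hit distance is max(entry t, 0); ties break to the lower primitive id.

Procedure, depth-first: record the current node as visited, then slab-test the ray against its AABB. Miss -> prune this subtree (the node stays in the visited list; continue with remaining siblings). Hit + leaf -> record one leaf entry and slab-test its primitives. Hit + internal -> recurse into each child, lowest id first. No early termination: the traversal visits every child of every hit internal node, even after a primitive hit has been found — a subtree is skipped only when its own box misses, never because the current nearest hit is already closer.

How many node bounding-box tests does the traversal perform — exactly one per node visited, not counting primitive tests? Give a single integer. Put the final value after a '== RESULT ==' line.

Traverse from the root:
N0 x:[86/3,43] y:[77/3,119/3] z:[67/2,54] -> hit [67/2,119/3], descend [1, 5, 8, 17]
  N1 x:[88/3,115/3] y:[27,103/3] z:[67/2,39] -> hit [67/2,103/3], descend [4, 11, 16]
    N4 x:[101/3,107/3] y:[91/3,103/3] z:[67/2,37] -> hit [101/3,103/3], descend [6, 15]
      N6 x:[101/3,106/3] y:[34,103/3] z:[34,36] -> hit [34,103/3] leaf, test {P4@t=34}
      N15 x:[103/3,107/3] y:[91/3,94/3] z:[67/2,37] -> miss, prune
    N11 x:[36,115/3] y:[86/3,100/3] z:[34,36] -> miss, prune
    N16 x:[88/3,31] y:[27,95/3] z:[35,39] -> miss, prune
  N5 x:[97/3,36] y:[82/3,119/3] z:[75/2,87/2] -> miss, prune
  N8 x:[86/3,125/3] y:[98/3,113/3] z:[95/2,103/2] -> miss, prune
  N17 x:[35,43] y:[77/3,91/3] z:[44,54] -> miss, prune

Summary -> nodes [0, 1, 4, 6, 15, 11, 16, 5, 8, 17]; box-tests=10; leaf-entries=1; first=P4

== RESULT ==
10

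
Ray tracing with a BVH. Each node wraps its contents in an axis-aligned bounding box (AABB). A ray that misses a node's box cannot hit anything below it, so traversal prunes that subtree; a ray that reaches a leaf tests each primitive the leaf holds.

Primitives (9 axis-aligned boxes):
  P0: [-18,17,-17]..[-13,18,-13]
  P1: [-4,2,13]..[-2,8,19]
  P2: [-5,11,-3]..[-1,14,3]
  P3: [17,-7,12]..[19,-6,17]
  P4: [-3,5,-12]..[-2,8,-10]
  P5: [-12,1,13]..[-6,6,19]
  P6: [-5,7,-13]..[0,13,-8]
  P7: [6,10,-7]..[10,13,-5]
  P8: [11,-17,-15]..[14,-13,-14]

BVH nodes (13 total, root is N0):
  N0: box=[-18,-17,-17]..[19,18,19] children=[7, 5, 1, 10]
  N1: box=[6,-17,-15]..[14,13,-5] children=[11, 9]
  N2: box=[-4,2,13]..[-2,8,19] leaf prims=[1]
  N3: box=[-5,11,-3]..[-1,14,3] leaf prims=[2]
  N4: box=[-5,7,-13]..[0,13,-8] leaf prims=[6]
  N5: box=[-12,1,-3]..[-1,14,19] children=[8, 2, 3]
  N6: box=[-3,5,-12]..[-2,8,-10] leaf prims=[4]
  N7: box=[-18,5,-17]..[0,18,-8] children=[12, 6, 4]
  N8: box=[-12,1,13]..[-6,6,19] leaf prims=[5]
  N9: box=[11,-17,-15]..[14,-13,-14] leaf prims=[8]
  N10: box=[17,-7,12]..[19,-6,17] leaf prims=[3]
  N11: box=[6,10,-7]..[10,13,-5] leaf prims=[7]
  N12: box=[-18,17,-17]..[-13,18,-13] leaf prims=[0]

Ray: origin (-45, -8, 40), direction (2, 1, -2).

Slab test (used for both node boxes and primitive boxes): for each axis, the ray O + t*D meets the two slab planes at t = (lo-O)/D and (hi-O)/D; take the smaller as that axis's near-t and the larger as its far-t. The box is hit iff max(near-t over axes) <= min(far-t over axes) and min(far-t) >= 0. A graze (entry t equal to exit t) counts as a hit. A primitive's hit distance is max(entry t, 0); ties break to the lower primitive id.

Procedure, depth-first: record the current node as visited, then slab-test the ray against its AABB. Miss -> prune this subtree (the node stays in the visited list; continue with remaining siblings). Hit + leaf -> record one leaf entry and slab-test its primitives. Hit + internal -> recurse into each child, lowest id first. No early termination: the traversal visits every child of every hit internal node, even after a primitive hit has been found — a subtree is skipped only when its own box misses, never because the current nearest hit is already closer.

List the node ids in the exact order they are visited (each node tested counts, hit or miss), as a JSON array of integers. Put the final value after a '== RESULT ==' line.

Trace the traversal:
N0 x:[27/2,32] y:[-9,26] z:[21/2,57/2] -> hit [27/2,26], descend [1, 5, 7, 10]
  N1 x:[51/2,59/2] y:[-9,21] z:[45/2,55/2] -> miss, prune
  N5 x:[33/2,22] y:[9,22] z:[21/2,43/2] -> hit [33/2,43/2], descend [2, 3, 8]
    N2 x:[41/2,43/2] y:[10,16] z:[21/2,27/2] -> miss, prune
    N3 x:[20,22] y:[19,22] z:[37/2,43/2] -> hit [20,43/2] leaf, test {P2@t=20}
    N8 x:[33/2,39/2] y:[9,14] z:[21/2,27/2] -> miss, prune
  N7 x:[27/2,45/2] y:[13,26] z:[24,57/2] -> miss, prune
  N10 x:[31,32] y:[1,2] z:[23/2,14] -> miss, prune

Visited [0, 1, 5, 2, 3, 8, 7, 10]. Tests: 8 box, 1 leaf. Nearest: P2.

== RESULT ==
[0, 1, 5, 2, 3, 8, 7, 10]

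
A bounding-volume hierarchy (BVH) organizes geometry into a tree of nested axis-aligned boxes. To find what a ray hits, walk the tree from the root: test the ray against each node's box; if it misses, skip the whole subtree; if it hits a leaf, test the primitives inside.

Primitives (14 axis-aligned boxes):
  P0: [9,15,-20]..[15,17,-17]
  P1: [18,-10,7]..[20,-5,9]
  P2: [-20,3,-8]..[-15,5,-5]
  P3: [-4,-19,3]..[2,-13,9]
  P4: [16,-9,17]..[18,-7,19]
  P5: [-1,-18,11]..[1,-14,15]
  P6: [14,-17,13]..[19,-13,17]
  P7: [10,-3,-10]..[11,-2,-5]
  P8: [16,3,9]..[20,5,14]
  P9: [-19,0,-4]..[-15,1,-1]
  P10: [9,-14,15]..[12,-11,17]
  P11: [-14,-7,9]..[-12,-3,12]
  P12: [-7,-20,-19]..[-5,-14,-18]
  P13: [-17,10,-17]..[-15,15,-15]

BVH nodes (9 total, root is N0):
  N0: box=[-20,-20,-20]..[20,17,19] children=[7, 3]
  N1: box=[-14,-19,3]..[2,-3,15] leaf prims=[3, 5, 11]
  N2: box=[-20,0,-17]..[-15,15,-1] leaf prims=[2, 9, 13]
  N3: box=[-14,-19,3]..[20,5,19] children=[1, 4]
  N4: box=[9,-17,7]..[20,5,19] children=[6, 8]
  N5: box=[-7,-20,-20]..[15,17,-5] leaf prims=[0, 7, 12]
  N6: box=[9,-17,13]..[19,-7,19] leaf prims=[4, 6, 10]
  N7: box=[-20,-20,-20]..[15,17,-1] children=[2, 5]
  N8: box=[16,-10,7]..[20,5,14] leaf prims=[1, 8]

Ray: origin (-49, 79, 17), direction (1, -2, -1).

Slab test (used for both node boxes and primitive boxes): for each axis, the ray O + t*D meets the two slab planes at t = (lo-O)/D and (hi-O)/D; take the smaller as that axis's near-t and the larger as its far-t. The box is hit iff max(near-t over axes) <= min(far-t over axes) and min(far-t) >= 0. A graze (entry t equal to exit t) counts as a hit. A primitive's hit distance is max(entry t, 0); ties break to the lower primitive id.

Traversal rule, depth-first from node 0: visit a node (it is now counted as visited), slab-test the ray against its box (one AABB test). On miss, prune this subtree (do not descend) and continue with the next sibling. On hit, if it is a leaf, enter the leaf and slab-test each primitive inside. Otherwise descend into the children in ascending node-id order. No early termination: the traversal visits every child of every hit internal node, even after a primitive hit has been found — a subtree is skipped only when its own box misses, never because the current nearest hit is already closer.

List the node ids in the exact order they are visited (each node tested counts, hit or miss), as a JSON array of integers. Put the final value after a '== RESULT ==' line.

Traverse from the root:
N0 x:[29,69] y:[31,99/2] z:[-2,37] -> hit [31,37], descend [3, 7]
  N3 x:[35,69] y:[37,49] z:[-2,14] -> miss, prune
  N7 x:[29,64] y:[31,99/2] z:[18,37] -> hit [31,37], descend [2, 5]
    N2 x:[29,34] y:[32,79/2] z:[18,34] -> hit [32,34] leaf, test {P2(miss), P9(miss), P13@t=32}
    N5 x:[42,64] y:[31,99/2] z:[22,37] -> miss, prune

5 AABB tests over nodes [0, 3, 7, 2, 5]; 1 leaf entered; closest P13.

== RESULT ==
[0, 3, 7, 2, 5]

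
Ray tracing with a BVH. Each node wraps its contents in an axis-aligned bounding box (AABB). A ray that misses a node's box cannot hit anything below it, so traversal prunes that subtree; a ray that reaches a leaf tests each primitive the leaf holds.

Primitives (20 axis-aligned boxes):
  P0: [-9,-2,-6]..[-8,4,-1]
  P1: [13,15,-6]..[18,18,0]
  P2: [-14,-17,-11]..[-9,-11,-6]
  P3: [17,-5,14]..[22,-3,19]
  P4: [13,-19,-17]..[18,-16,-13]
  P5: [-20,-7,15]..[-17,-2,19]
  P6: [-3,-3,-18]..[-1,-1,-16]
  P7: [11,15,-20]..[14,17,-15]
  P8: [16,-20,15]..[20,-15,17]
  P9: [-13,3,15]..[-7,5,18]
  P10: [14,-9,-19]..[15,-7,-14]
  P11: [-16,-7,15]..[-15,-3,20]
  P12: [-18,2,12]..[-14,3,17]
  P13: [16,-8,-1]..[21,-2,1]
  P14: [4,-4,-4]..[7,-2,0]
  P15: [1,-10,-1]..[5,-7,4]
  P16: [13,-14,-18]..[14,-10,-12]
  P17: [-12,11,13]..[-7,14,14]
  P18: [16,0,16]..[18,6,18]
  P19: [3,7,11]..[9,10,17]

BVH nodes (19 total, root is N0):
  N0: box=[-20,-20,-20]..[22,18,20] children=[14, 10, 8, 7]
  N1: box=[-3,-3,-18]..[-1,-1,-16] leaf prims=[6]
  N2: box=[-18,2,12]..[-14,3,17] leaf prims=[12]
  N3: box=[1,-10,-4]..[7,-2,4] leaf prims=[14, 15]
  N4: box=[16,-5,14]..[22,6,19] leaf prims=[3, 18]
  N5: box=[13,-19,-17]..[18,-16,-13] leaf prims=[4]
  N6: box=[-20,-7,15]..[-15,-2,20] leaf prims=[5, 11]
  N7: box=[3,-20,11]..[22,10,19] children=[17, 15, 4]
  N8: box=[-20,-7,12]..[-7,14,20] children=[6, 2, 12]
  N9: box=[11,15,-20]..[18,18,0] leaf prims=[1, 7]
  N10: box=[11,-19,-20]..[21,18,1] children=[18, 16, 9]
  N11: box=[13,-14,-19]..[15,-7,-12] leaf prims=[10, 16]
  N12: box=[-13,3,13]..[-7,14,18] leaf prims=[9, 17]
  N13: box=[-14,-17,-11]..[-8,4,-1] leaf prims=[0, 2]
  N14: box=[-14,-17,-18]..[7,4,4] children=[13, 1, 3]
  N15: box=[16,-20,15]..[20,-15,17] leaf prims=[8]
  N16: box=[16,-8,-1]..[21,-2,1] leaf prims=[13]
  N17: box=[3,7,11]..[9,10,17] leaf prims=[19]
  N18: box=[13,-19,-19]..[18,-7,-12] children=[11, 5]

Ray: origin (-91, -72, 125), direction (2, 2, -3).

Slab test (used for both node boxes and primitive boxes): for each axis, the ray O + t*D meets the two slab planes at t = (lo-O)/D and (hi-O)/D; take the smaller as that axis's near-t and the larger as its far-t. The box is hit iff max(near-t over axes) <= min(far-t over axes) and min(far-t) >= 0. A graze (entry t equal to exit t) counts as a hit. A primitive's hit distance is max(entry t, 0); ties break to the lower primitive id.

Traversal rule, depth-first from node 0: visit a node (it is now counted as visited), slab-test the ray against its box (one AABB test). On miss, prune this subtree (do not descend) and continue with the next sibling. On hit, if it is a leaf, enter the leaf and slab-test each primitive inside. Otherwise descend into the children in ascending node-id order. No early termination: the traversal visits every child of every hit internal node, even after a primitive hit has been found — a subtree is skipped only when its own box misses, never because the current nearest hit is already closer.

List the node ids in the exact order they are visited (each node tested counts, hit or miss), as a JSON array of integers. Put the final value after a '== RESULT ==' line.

Walk:
N0 x:[71/2,113/2] y:[26,45] z:[35,145/3] -> hit [71/2,45], descend [7, 8, 10, 14]
  N7 x:[47,113/2] y:[26,41] z:[106/3,38] -> miss, prune
  N8 x:[71/2,42] y:[65/2,43] z:[35,113/3] -> hit [71/2,113/3], descend [2, 6, 12]
    N2 x:[73/2,77/2] y:[37,75/2] z:[36,113/3] -> hit [37,75/2] leaf, test {P12@t=37}
    N6 x:[71/2,38] y:[65/2,35] z:[35,110/3] -> miss, prune
    N12 x:[39,42] y:[75/2,43] z:[107/3,112/3] -> miss, prune
  N10 x:[51,56] y:[53/2,45] z:[124/3,145/3] -> miss, prune
  N14 x:[77/2,49] y:[55/2,38] z:[121/3,143/3] -> miss, prune

order=[0, 7, 8, 2, 6, 12, 10, 14]  |boxes|=8  |leaves|=1  hit=P12

== RESULT ==
[0, 7, 8, 2, 6, 12, 10, 14]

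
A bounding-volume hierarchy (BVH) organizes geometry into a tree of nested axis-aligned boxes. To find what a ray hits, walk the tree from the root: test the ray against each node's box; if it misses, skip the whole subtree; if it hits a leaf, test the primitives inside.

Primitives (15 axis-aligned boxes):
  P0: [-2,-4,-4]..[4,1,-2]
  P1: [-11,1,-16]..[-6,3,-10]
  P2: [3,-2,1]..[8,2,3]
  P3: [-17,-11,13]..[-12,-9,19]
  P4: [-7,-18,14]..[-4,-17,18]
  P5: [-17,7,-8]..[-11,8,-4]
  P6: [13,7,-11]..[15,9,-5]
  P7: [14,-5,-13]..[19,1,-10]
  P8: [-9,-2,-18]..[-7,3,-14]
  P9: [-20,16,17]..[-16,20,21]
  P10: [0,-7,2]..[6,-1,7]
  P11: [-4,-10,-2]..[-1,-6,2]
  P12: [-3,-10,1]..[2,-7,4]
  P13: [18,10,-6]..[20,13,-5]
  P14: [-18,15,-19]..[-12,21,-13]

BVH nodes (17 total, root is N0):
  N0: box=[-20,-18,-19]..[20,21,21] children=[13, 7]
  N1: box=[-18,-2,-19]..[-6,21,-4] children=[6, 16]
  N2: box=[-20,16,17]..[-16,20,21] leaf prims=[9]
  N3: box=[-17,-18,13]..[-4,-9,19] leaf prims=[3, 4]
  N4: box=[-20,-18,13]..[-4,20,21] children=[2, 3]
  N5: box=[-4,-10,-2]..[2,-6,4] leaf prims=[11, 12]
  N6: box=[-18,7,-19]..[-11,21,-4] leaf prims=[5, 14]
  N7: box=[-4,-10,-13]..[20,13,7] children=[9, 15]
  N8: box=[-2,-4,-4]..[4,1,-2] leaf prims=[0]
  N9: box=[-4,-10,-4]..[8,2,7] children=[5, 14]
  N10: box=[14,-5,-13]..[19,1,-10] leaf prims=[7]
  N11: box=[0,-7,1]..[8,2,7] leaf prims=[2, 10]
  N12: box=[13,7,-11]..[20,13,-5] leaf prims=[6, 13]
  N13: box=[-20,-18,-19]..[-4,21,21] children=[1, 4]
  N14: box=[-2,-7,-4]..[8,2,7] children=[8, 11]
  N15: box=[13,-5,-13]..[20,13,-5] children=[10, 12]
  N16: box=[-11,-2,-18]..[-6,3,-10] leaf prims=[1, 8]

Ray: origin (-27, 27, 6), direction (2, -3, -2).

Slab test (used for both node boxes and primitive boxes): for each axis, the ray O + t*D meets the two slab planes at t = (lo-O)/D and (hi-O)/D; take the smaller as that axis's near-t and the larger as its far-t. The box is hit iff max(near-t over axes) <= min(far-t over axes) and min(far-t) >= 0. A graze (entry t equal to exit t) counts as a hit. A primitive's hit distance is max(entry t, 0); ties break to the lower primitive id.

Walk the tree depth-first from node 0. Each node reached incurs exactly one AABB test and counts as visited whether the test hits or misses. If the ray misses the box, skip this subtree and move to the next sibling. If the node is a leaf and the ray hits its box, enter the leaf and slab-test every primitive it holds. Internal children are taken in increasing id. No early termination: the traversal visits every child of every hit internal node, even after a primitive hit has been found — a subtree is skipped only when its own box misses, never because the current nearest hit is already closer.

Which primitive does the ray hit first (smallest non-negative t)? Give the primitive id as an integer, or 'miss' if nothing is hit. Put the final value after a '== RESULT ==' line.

Traverse from the root:
N0 x:[7/2,47/2] y:[2,15] z:[-15/2,25/2] -> hit [7/2,25/2], descend [7, 13]
  N7 x:[23/2,47/2] y:[14/3,37/3] z:[-1/2,19/2] -> miss, prune
  N13 x:[7/2,23/2] y:[2,15] z:[-15/2,25/2] -> hit [7/2,23/2], descend [1, 4]
    N1 x:[9/2,21/2] y:[2,29/3] z:[5,25/2] -> hit [5,29/3], descend [6, 16]
      N6 x:[9/2,8] y:[2,20/3] z:[5,25/2] -> hit [5,20/3] leaf, test {P5@t=19/3, P14(miss)}
      N16 x:[8,21/2] y:[8,29/3] z:[8,12] -> hit [8,29/3] leaf, test {P1@t=8, P8(miss)}
    N4 x:[7/2,23/2] y:[7/3,15] z:[-15/2,-7/2] -> miss, prune

Summary -> nodes [0, 7, 13, 1, 6, 16, 4]; box-tests=7; leaf-entries=2; first=P5

== RESULT ==
5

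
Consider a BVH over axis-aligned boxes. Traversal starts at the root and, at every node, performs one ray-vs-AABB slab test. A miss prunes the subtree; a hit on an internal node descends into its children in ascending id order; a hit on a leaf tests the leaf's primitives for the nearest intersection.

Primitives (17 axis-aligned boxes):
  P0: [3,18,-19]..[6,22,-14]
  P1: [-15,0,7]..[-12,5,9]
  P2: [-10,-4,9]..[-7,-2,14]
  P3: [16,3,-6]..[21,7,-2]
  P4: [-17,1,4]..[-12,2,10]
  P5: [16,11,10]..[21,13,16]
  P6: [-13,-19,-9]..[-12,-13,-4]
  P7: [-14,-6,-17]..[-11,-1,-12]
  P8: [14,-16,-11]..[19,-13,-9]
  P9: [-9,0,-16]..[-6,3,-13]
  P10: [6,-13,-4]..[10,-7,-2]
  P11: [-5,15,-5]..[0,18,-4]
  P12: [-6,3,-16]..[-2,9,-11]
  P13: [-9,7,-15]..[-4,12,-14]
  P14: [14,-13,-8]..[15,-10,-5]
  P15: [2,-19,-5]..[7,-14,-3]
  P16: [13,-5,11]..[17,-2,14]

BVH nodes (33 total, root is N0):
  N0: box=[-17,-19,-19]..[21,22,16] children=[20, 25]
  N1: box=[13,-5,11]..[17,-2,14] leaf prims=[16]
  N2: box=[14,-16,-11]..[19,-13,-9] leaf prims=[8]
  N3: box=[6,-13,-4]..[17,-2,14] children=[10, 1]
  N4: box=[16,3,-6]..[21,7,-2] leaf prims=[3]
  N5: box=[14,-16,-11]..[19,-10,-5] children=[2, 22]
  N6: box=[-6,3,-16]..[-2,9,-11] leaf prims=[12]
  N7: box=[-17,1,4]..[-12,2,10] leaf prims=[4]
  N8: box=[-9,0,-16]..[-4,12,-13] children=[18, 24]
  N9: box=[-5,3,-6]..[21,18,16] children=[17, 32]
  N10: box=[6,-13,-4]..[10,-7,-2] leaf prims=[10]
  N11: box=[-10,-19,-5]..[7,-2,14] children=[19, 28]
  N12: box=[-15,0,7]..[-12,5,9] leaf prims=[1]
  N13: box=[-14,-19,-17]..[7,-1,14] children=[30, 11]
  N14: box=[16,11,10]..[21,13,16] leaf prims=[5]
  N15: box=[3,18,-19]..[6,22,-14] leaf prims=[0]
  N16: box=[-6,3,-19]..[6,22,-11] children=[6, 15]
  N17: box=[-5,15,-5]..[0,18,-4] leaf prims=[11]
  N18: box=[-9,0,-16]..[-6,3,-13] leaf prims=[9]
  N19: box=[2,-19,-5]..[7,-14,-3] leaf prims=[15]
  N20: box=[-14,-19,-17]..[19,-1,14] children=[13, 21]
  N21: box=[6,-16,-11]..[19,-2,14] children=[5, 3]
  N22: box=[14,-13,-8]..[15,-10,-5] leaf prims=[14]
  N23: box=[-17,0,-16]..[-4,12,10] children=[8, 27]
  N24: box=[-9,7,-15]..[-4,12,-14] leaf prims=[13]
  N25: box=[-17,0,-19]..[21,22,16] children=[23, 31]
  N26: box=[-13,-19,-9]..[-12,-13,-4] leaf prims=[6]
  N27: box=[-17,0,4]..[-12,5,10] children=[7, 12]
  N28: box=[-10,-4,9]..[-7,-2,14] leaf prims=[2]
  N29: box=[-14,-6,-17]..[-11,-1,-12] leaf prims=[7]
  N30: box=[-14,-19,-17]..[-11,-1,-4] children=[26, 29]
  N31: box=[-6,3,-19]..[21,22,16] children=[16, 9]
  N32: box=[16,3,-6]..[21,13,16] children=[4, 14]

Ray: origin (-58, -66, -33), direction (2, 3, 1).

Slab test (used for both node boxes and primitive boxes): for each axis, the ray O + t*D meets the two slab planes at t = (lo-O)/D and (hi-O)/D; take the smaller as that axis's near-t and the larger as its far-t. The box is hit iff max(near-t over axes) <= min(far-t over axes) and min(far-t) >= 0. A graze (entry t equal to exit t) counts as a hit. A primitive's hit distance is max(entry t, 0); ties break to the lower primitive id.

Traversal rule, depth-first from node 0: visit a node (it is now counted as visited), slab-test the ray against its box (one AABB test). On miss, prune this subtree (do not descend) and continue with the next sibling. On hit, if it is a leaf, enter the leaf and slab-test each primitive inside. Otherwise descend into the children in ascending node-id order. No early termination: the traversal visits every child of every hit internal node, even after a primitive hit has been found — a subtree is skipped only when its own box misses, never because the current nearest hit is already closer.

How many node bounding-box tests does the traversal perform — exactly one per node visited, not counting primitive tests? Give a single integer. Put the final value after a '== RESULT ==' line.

Walk:
N0 x:[41/2,79/2] y:[47/3,88/3] z:[14,49] -> hit [41/2,88/3], descend [20, 25]
  N20 x:[22,77/2] y:[47/3,65/3] z:[16,47] -> miss, prune
  N25 x:[41/2,79/2] y:[22,88/3] z:[14,49] -> hit [22,88/3], descend [23, 31]
    N23 x:[41/2,27] y:[22,26] z:[17,43] -> hit [22,26], descend [8, 27]
      N8 x:[49/2,27] y:[22,26] z:[17,20] -> miss, prune
      N27 x:[41/2,23] y:[22,71/3] z:[37,43] -> miss, prune
    N31 x:[26,79/2] y:[23,88/3] z:[14,49] -> hit [26,88/3], descend [9, 16]
      N9 x:[53/2,79/2] y:[23,28] z:[27,49] -> hit [27,28], descend [17, 32]
        N17 x:[53/2,29] y:[27,28] z:[28,29] -> hit [28,28] leaf, test {P11@t=28}
        N32 x:[37,79/2] y:[23,79/3] z:[27,49] -> miss, prune
      N16 x:[26,32] y:[23,88/3] z:[14,22] -> miss, prune

order=[0, 20, 25, 23, 8, 27, 31, 9, 17, 32, 16]  |boxes|=11  |leaves|=1  hit=P11

== RESULT ==
11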